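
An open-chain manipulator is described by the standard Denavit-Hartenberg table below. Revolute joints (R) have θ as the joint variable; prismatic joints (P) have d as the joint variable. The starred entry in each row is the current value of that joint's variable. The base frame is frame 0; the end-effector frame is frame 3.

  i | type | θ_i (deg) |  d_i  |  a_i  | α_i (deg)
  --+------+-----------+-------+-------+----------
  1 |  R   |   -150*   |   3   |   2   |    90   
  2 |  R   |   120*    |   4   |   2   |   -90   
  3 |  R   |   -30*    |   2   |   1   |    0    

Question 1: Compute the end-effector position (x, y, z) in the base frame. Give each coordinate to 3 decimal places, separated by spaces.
after link 1: o_1 = (-1.7321, -1.0000, 3.0000)
after link 2: o_2 = (-2.8660, 2.9641, 4.7321)
after link 3: o_3 = (-1.2410, 4.4796, 4.4821)

-1.241 4.480 4.482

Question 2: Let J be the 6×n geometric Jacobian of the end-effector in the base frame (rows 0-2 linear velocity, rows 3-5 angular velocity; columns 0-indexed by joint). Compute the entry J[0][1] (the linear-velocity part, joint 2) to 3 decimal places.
axis z_1 = (-0.5000,0.8660,0.0000); lever o_n−o_1 = (0.4910,5.4796,1.4821)
cross product → J_v[:, 1] = (1.2835,0.7410,-3.1651)
J_ω[:, 1] = z_1
entry J[0][1] = 1.2835

1.283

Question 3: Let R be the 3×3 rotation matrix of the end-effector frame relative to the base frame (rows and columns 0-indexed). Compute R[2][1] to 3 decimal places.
End-effector y-axis (col 1 of R) = (0.6495,-0.6250,0.4330)
R[2][1] = 0.4330

0.433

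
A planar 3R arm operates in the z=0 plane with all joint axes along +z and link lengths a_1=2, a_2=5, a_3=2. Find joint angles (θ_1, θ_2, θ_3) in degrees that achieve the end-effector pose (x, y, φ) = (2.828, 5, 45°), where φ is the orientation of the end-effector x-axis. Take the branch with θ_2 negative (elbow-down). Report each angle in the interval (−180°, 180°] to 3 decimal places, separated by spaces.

-178.036 -135.005 -1.959

wrist centre = target − a_3·(cos φ, sin φ) = (1.4138, 3.5858)
cos θ_2 = (14.8567−2²−5²)/(2·2·5) = -0.7072; θ_2 = -135.0049° (elbow-down)
β = atan2(3.5858,1.4138) = 68.4819°; ψ = atan2(-3.5352,-1.5358) = -113.4819°
θ_1 = β − ψ = 181.9638°
θ_3 = φ − θ_1 − θ_2 = -1.9589° (wrapped to (-180°,180°])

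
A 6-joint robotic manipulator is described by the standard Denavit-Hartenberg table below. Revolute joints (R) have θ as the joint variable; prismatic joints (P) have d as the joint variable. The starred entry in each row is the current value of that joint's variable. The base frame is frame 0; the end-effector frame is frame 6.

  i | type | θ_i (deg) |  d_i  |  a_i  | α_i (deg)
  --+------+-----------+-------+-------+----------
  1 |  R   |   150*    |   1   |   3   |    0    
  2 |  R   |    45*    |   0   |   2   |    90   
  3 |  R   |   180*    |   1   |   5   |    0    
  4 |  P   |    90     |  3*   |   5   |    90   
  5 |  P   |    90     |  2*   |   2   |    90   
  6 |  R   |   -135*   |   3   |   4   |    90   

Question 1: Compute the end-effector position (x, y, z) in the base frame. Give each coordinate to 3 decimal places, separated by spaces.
after link 1: o_1 = (-2.5981, 1.5000, 1.0000)
after link 2: o_2 = (-4.5299, 0.9824, 1.0000)
after link 3: o_3 = (0.0409, 3.2424, 1.0000)
after link 4: o_4 = (-0.7356, 6.1402, -4.0000)
after link 5: o_5 = (0.6786, 8.5897, -4.0000)
after link 6: o_6 = (-1.3214, 5.1255, -7.0000)

-1.321 5.126 -7.000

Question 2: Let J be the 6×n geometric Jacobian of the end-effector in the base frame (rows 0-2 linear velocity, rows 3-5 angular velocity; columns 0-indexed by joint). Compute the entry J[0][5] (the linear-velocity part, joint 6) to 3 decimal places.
axis z_5 = (0.0000,0.0000,-1.0000); lever o_n−o_5 = (-2.0000,-3.4641,-3.0000)
cross product → J_v[:, 5] = (-3.4641,2.0000,-0.0000)
J_ω[:, 5] = z_5
entry J[0][5] = -3.4641

-3.464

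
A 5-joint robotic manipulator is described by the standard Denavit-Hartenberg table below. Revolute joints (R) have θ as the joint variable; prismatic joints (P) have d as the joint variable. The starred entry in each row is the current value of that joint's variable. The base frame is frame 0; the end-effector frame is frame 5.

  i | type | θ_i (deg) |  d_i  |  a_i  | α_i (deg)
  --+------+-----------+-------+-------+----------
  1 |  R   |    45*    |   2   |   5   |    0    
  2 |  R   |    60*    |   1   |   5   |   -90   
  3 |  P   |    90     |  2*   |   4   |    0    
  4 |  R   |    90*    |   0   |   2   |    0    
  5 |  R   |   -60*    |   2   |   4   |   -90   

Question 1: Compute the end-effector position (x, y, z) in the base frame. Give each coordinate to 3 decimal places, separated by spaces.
after link 1: o_1 = (3.5355, 3.5355, 2.0000)
after link 2: o_2 = (2.2414, 8.3652, 3.0000)
after link 3: o_3 = (0.3096, 7.8475, -1.0000)
after link 4: o_4 = (0.8272, 5.9157, -1.0000)
after link 5: o_5 = (-0.5870, 3.4662, -4.4641)

-0.587 3.466 -4.464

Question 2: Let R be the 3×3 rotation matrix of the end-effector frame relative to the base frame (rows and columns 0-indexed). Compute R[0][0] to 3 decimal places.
End-effector x-axis (col 0 of R) = (0.1294,-0.4830,-0.8660)
R[0][0] = 0.1294

0.129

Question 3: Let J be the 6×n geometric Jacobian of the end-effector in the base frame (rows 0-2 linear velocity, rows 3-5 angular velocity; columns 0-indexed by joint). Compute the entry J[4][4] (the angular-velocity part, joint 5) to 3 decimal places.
axis z_4 = (-0.9659,-0.2588,0.0000); lever o_n−o_4 = (-1.4142,-2.4495,-3.4641)
cross product → J_v[:, 4] = (0.8966,-3.3461,2.0000)
J_ω[:, 4] = z_4
entry J[4][4] = -0.2588

-0.259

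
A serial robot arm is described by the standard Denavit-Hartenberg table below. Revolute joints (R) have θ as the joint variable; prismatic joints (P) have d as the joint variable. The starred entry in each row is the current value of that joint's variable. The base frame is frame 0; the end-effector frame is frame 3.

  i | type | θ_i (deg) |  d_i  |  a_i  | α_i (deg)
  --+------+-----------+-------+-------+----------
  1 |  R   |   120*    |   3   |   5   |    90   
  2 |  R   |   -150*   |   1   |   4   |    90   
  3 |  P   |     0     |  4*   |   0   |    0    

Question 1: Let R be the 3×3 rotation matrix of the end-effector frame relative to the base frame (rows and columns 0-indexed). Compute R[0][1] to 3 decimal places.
End-effector y-axis (col 1 of R) = (0.8660,0.5000,0.0000)
R[0][1] = 0.8660

0.866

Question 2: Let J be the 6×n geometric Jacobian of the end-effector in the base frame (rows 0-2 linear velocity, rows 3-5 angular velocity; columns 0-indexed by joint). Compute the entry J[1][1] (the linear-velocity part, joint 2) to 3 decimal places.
-1.268

axis z_1 = (0.8660,0.5000,0.0000); lever o_n−o_1 = (3.5981,-4.2321,1.4641)
cross product → J_v[:, 1] = (0.7321,-1.2679,-5.4641)
J_ω[:, 1] = z_1
entry J[1][1] = -1.2679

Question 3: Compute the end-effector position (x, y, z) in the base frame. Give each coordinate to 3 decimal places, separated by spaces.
1.098 0.098 4.464

after link 1: o_1 = (-2.5000, 4.3301, 3.0000)
after link 2: o_2 = (0.0981, 1.8301, 1.0000)
after link 3: o_3 = (1.0981, 0.0981, 4.4641)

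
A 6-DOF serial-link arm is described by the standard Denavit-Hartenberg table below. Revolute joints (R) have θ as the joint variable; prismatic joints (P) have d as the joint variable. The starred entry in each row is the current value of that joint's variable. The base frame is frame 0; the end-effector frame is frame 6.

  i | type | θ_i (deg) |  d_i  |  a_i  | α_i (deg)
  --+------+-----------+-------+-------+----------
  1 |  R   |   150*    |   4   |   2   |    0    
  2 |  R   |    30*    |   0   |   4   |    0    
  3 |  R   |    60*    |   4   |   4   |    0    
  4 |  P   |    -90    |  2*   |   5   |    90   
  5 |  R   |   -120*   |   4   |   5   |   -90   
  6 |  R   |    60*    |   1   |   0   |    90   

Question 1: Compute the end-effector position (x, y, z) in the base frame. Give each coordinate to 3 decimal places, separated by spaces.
-8.647 2.683 5.170

after link 1: o_1 = (-1.7321, 1.0000, 4.0000)
after link 2: o_2 = (-5.7321, 1.0000, 4.0000)
after link 3: o_3 = (-7.7321, -2.4641, 8.0000)
after link 4: o_4 = (-12.0622, 0.0359, 10.0000)
after link 5: o_5 = (-7.8971, 2.2500, 5.6699)
after link 6: o_6 = (-8.6471, 2.6830, 5.1699)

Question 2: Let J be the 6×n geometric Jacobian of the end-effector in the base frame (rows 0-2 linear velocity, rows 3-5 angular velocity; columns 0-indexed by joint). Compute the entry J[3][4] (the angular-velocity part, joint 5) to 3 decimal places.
0.500

axis z_4 = (0.5000,0.8660,0.0000); lever o_n−o_4 = (3.4151,2.6471,-4.8301)
cross product → J_v[:, 4] = (-4.1830,2.4151,-1.6340)
J_ω[:, 4] = z_4
entry J[3][4] = 0.5000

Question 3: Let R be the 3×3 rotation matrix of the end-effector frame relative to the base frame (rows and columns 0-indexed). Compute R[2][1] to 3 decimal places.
-0.500

End-effector y-axis (col 1 of R) = (-0.7500,0.4330,-0.5000)
R[2][1] = -0.5000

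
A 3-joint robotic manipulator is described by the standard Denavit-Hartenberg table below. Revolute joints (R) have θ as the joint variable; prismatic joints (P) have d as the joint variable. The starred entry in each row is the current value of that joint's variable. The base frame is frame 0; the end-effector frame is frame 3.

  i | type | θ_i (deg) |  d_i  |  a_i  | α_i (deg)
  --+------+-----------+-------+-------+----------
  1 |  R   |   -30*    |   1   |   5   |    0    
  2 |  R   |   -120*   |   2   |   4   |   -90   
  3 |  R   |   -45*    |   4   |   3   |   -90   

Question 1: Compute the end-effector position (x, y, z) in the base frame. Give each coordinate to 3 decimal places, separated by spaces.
1.029 -9.025 5.121

after link 1: o_1 = (4.3301, -2.5000, 1.0000)
after link 2: o_2 = (0.8660, -4.5000, 3.0000)
after link 3: o_3 = (1.0289, -9.0248, 5.1213)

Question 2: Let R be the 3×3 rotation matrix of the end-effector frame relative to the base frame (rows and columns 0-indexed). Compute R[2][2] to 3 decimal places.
-0.707

End-effector z-axis (col 2 of R) = (-0.6124,-0.3536,-0.7071)
R[2][2] = -0.7071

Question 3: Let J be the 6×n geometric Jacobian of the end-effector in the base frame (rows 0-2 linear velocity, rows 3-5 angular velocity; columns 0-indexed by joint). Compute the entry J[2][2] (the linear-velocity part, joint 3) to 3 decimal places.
-2.121

axis z_2 = (0.5000,-0.8660,0.0000); lever o_n−o_2 = (0.1629,-4.5248,2.1213)
cross product → J_v[:, 2] = (-1.8371,-1.0607,-2.1213)
J_ω[:, 2] = z_2
entry J[2][2] = -2.1213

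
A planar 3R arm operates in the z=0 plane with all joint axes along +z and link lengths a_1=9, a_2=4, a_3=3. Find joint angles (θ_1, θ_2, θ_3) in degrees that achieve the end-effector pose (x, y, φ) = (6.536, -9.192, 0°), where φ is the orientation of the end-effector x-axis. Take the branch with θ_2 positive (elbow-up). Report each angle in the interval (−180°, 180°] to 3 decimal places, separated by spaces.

wrist centre = target − a_3·(cos φ, sin φ) = (3.5360, -9.1920)
cos θ_2 = (96.9962−9²−4²)/(2·9·4) = -0.0001; θ_2 = 90.0031° (elbow-up)
β = atan2(-9.1920,3.5360) = -68.9591°; ψ = atan2(4.0000,8.9998) = 23.9630°
θ_1 = β − ψ = -92.9221°
θ_3 = φ − θ_1 − θ_2 = 2.9191° (wrapped to (-180°,180°])

-92.922 90.003 2.919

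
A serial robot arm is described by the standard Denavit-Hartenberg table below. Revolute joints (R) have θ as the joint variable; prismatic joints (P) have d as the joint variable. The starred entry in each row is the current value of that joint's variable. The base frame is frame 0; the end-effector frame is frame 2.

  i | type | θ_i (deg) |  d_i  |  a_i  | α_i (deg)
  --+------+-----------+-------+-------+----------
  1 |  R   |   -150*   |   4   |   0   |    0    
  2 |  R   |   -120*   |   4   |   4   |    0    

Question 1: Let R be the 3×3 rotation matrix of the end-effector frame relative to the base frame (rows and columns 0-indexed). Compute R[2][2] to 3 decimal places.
End-effector z-axis (col 2 of R) = (0.0000,0.0000,1.0000)
R[2][2] = 1.0000

1.000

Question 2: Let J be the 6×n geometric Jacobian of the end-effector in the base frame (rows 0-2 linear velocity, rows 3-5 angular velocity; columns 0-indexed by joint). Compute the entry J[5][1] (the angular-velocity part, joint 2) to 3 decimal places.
axis z_1 = (0.0000,0.0000,1.0000); lever o_n−o_1 = (-0.0000,4.0000,4.0000)
cross product → J_v[:, 1] = (-4.0000,-0.0000,0.0000)
J_ω[:, 1] = z_1
entry J[5][1] = 1.0000

1.000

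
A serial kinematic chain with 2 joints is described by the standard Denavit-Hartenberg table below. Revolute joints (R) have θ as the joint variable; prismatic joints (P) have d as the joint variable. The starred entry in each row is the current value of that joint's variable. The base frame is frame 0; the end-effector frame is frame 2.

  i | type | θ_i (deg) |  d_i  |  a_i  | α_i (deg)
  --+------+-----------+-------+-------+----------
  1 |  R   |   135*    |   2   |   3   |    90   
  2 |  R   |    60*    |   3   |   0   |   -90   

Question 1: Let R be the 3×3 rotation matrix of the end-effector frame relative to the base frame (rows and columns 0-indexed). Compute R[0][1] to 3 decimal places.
-0.707

End-effector y-axis (col 1 of R) = (-0.7071,-0.7071,-0.0000)
R[0][1] = -0.7071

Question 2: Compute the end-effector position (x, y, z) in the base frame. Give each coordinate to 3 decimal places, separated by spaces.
after link 1: o_1 = (-2.1213, 2.1213, 2.0000)
after link 2: o_2 = (0.0000, 4.2426, 2.0000)

0.000 4.243 2.000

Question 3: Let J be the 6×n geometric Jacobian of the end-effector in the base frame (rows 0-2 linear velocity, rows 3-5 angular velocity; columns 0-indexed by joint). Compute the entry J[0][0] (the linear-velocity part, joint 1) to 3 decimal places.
-4.243

axis z_0 = ẑ; lever o_n−o_0 = (0.0000,4.2426,2.0000)
cross product → J_v[:, 0] = (-4.2426,0.0000,0.0000)
J_ω[:, 0] = z_0
entry J[0][0] = -4.2426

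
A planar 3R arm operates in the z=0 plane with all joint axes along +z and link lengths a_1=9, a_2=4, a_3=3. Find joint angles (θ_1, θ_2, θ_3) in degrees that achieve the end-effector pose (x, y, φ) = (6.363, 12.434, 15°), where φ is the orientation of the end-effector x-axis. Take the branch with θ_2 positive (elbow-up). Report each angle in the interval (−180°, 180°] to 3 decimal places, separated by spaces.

59.995 45.006 -90.002

wrist centre = target − a_3·(cos φ, sin φ) = (3.4652, 11.6575)
cos θ_2 = (147.9061−9²−4²)/(2·9·4) = 0.7070; θ_2 = 45.0063° (elbow-up)
β = atan2(11.6575,3.4652) = 73.4453°; ψ = atan2(2.8287,11.8281) = 13.4499°
θ_1 = β − ψ = 59.9955°
θ_3 = φ − θ_1 − θ_2 = -90.0018° (wrapped to (-180°,180°])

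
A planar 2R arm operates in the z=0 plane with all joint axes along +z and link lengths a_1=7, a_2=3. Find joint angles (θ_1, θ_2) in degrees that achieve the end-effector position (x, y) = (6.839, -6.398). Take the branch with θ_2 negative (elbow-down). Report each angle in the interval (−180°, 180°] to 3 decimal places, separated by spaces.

cos θ_2 = (87.7063−7²−3²)/(2·7·3) = 0.7073; θ_2 = -44.9849° (elbow-down)
β = atan2(-6.3980,6.8390) = -43.0919°; ψ = atan2(-2.1208,9.1219) = -13.0883°
θ_1 = β − ψ = -30.0036°

-30.004 -44.985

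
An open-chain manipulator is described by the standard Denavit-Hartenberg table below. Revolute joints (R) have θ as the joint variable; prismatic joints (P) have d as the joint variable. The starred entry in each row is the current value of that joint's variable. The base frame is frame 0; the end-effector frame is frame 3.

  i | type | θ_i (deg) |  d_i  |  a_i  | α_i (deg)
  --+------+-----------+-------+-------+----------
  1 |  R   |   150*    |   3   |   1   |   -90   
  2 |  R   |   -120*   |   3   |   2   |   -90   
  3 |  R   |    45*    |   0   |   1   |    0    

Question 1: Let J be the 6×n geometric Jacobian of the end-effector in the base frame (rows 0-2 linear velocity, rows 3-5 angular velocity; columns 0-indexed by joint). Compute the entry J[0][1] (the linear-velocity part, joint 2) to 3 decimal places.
-2.030

axis z_1 = (-0.5000,-0.8660,0.0000); lever o_n−o_1 = (0.0258,-2.6625,2.3444)
cross product → J_v[:, 1] = (-2.0303,1.1722,1.3536)
J_ω[:, 1] = z_1
entry J[0][1] = -2.0303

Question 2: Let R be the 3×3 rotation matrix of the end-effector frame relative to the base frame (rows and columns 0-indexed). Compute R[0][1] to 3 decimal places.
0.047

End-effector y-axis (col 1 of R) = (0.0474,0.7891,-0.6124)
R[0][1] = 0.0474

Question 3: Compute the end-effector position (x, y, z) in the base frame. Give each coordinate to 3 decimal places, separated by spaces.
-0.840 -2.162 5.344

after link 1: o_1 = (-0.8660, 0.5000, 3.0000)
after link 2: o_2 = (-1.5000, -2.5981, 4.7321)
after link 3: o_3 = (-0.8403, -2.1625, 5.3444)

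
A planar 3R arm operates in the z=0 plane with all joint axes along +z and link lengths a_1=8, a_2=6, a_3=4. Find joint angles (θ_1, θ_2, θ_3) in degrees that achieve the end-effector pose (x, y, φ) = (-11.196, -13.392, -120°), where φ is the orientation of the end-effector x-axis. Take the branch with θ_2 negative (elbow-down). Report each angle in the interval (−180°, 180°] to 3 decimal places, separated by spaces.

wrist centre = target − a_3·(cos φ, sin φ) = (-9.1960, -9.9279)
cos θ_2 = (183.1296−8²−6²)/(2·8·6) = 0.8659; θ_2 = -30.0106° (elbow-down)
β = atan2(-9.9279,-9.1960) = -132.8083°; ψ = atan2(-3.0010,13.1956) = -12.8124°
θ_1 = β − ψ = -119.9959°
θ_3 = φ − θ_1 − θ_2 = 30.0065° (wrapped to (-180°,180°])

-119.996 -30.011 30.006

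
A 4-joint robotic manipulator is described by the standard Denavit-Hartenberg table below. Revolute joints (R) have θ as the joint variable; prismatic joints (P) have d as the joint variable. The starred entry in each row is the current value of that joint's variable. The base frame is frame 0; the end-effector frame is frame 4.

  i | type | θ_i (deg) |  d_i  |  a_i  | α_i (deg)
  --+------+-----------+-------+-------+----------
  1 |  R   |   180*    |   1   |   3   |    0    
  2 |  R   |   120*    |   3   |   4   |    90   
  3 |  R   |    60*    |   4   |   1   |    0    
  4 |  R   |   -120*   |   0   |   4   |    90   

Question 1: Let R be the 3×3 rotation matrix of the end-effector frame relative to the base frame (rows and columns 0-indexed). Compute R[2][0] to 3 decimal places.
-0.866

End-effector x-axis (col 0 of R) = (0.2500,-0.4330,-0.8660)
R[2][0] = -0.8660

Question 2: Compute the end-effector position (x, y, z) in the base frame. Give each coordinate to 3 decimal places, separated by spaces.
after link 1: o_1 = (-3.0000, 0.0000, 1.0000)
after link 2: o_2 = (-1.0000, -3.4641, 4.0000)
after link 3: o_3 = (-4.2141, -5.8971, 4.8660)
after link 4: o_4 = (-3.2141, -7.6292, 1.4019)

-3.214 -7.629 1.402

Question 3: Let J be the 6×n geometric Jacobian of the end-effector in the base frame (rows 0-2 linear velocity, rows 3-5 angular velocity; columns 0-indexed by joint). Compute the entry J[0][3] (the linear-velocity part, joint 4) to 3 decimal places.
1.732

axis z_3 = (-0.8660,-0.5000,0.0000); lever o_n−o_3 = (1.0000,-1.7321,-3.4641)
cross product → J_v[:, 3] = (1.7321,-3.0000,2.0000)
J_ω[:, 3] = z_3
entry J[0][3] = 1.7321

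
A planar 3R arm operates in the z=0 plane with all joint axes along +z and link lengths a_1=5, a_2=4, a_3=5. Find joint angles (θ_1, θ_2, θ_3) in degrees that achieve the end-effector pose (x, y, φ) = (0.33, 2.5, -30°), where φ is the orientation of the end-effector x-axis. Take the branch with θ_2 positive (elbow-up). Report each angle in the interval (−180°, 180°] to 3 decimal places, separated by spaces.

90.001 89.999 150.000

wrist centre = target − a_3·(cos φ, sin φ) = (-4.0001, 5.0000)
cos θ_2 = (41.0010−5²−4²)/(2·5·4) = 0.0000; θ_2 = 89.9985° (elbow-up)
β = atan2(5.0000,-4.0001) = 128.6607°; ψ = atan2(4.0000,5.0001) = 38.6592°
θ_1 = β − ψ = 90.0015°
θ_3 = φ − θ_1 − θ_2 = 150.0000° (wrapped to (-180°,180°])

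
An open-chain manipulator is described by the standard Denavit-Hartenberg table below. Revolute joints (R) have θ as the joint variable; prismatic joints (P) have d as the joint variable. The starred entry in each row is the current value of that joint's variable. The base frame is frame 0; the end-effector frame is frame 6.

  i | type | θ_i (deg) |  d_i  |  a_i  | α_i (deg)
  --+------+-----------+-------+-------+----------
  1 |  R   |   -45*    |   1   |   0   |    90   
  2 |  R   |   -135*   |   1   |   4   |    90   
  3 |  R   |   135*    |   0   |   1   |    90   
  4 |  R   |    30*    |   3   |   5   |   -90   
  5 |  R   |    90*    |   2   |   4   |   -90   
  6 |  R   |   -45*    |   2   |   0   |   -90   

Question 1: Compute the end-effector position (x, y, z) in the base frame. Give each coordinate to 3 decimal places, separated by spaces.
after link 1: o_1 = (0.0000, 0.0000, 1.0000)
after link 2: o_2 = (-2.7071, 1.2929, -1.8284)
after link 3: o_3 = (-2.8536, 0.4393, -1.3284)
after link 4: o_4 = (-7.2983, -2.4460, 1.1044)
after link 5: o_5 = (-4.6037, -0.1406, 3.8291)
after link 6: o_6 = (-3.8501, 0.8378, 2.2560)

-3.850 0.838 2.256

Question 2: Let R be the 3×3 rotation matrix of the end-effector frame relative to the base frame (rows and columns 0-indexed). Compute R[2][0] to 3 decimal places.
End-effector x-axis (col 0 of R) = (0.3491,0.7115,0.6098)
R[2][0] = 0.6098

0.610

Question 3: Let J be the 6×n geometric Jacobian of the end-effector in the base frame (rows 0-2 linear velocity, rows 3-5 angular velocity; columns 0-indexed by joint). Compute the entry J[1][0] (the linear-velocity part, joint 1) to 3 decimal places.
-3.850

axis z_0 = ẑ; lever o_n−o_0 = (-3.8501,0.8378,2.2560)
cross product → J_v[:, 0] = (-0.8378,-3.8501,0.0000)
J_ω[:, 0] = z_0
entry J[1][0] = -3.8501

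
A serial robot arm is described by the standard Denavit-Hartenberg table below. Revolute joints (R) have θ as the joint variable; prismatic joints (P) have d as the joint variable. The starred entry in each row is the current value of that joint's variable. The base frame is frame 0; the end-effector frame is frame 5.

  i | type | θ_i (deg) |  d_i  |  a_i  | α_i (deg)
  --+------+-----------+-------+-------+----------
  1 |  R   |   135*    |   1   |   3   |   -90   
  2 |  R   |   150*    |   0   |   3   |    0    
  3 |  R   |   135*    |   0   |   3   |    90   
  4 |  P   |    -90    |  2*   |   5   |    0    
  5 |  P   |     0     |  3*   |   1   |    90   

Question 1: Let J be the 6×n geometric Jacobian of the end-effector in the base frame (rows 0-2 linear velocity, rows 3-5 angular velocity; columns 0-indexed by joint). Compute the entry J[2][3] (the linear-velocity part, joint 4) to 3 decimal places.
0.259

prismatic axis z_3 = (0.6830,-0.6830,0.2588)
J_v[:, 3] = z_3; J_ω[:, 3] = (0,0,0)
entry J[2][3] = 0.2588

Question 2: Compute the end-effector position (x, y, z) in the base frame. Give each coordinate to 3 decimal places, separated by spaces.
6.824 1.661 3.692

after link 1: o_1 = (-2.1213, 2.1213, 1.0000)
after link 2: o_2 = (-0.2842, 0.2842, -0.5000)
after link 3: o_3 = (-0.8332, 0.8332, 2.3978)
after link 4: o_4 = (4.0683, 3.0027, 2.9154)
after link 5: o_5 = (6.8245, 1.6608, 3.6919)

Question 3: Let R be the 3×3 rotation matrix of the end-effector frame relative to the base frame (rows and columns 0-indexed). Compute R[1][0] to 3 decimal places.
End-effector x-axis (col 0 of R) = (0.7071,0.7071,0.0000)
R[1][0] = 0.7071

0.707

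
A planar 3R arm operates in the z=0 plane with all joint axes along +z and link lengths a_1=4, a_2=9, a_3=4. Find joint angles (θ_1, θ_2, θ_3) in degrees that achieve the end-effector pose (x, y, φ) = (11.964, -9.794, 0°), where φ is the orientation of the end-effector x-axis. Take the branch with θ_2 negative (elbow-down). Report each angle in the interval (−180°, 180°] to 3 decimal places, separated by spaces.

-29.993 -30.010 60.003

wrist centre = target − a_3·(cos φ, sin φ) = (7.9640, -9.7940)
cos θ_2 = (159.3477−4²−9²)/(2·4·9) = 0.8659; θ_2 = -30.0097° (elbow-down)
β = atan2(-9.7940,7.9640) = -50.8837°; ψ = atan2(-4.5013,11.7935) = -20.8908°
θ_1 = β − ψ = -29.9929°
θ_3 = φ − θ_1 − θ_2 = 60.0026° (wrapped to (-180°,180°])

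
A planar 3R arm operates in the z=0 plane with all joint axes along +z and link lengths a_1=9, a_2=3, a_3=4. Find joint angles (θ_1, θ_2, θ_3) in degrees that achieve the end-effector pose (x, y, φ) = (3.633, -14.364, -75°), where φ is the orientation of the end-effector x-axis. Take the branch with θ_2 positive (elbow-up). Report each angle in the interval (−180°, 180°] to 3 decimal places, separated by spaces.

wrist centre = target − a_3·(cos φ, sin φ) = (2.5977, -10.5003)
cos θ_2 = (117.0044−9²−3²)/(2·9·3) = 0.5001; θ_2 = 59.9946° (elbow-up)
β = atan2(-10.5003,2.5977) = -76.1043°; ψ = atan2(2.5979,10.5002) = 13.8968°
θ_1 = β − ψ = -90.0012°
θ_3 = φ − θ_1 − θ_2 = -44.9935° (wrapped to (-180°,180°])

-90.001 59.995 -44.993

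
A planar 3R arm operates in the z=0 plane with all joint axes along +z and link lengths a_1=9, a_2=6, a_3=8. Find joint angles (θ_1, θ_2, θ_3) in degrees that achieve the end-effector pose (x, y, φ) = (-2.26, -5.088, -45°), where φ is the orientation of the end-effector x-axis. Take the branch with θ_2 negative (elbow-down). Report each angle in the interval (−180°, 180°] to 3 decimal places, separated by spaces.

wrist centre = target − a_3·(cos φ, sin φ) = (-7.9169, 0.5689)
cos θ_2 = (63.0002−9²−6²)/(2·9·6) = -0.5000; θ_2 = -119.9999° (elbow-down)
β = atan2(0.5689,-7.9169) = 175.8902°; ψ = atan2(-5.1962,6.0000) = -40.8934°
θ_1 = β − ψ = 216.7835°
θ_3 = φ − θ_1 − θ_2 = -141.7836° (wrapped to (-180°,180°])

-143.216 -120.000 -141.784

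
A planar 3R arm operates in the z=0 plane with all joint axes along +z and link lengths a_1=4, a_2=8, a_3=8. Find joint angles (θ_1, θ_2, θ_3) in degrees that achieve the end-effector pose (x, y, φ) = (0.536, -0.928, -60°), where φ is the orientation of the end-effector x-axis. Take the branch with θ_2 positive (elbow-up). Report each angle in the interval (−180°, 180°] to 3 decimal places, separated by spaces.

30.000 119.998 150.002

wrist centre = target − a_3·(cos φ, sin φ) = (-3.4640, 6.0002)
cos θ_2 = (48.0017−4²−8²)/(2·4·8) = -0.5000; θ_2 = 119.9982° (elbow-up)
β = atan2(6.0002,-3.4640) = 119.9984°; ψ = atan2(6.9283,0.0002) = 89.9982°
θ_1 = β − ψ = 30.0002°
θ_3 = φ − θ_1 − θ_2 = 150.0016° (wrapped to (-180°,180°])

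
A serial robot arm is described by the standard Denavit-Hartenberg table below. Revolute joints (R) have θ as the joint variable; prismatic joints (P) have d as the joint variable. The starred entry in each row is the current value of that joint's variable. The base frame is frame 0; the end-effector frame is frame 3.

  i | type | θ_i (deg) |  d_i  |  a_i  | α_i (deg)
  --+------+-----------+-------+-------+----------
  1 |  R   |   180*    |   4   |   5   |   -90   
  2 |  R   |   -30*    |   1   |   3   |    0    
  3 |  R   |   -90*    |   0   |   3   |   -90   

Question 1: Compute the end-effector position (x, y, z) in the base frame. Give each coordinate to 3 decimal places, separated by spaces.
-6.098 -1.000 8.098

after link 1: o_1 = (-5.0000, 0.0000, 4.0000)
after link 2: o_2 = (-7.5981, -1.0000, 5.5000)
after link 3: o_3 = (-6.0981, -1.0000, 8.0981)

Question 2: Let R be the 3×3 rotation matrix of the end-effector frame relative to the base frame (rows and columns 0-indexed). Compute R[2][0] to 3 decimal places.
End-effector x-axis (col 0 of R) = (0.5000,-0.0000,0.8660)
R[2][0] = 0.8660

0.866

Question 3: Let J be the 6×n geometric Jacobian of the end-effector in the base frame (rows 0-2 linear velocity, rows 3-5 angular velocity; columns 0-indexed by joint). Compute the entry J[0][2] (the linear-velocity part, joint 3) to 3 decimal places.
axis z_2 = (-0.0000,-1.0000,0.0000); lever o_n−o_2 = (1.5000,0.0000,2.5981)
cross product → J_v[:, 2] = (-2.5981,0.0000,1.5000)
J_ω[:, 2] = z_2
entry J[0][2] = -2.5981

-2.598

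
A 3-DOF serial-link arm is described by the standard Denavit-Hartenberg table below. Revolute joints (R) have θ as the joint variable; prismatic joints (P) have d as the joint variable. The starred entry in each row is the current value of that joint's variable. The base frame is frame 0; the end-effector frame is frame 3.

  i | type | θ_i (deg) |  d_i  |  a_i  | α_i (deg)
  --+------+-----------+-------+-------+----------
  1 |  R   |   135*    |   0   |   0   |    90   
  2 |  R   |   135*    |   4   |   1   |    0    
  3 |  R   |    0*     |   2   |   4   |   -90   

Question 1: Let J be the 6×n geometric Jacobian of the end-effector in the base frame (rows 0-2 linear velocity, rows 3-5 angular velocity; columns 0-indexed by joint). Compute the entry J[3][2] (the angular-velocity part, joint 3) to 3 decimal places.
axis z_2 = (0.7071,0.7071,0.0000); lever o_n−o_2 = (3.4142,-0.5858,2.8284)
cross product → J_v[:, 2] = (2.0000,-2.0000,-2.8284)
J_ω[:, 2] = z_2
entry J[3][2] = 0.7071

0.707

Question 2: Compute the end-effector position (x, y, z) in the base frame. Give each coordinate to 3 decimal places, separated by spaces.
after link 1: o_1 = (0.0000, 0.0000, 0.0000)
after link 2: o_2 = (3.3284, 2.3284, 0.7071)
after link 3: o_3 = (6.7426, 1.7426, 3.5355)

6.743 1.743 3.536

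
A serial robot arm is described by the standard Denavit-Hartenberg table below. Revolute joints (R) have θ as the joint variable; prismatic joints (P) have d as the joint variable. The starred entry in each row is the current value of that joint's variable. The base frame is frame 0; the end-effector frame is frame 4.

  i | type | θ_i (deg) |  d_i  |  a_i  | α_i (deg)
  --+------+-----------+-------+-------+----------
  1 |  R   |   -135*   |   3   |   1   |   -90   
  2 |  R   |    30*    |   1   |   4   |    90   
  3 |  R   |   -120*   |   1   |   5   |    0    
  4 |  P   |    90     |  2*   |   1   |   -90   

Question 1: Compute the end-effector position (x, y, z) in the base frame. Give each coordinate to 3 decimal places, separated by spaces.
after link 1: o_1 = (-0.7071, -0.7071, 3.0000)
after link 2: o_2 = (-2.4495, -3.8637, 1.0000)
after link 3: o_3 = (-4.3340, 0.3755, 3.1160)
after link 4: o_4 = (-5.9250, -0.5083, 4.4151)

-5.925 -0.508 4.415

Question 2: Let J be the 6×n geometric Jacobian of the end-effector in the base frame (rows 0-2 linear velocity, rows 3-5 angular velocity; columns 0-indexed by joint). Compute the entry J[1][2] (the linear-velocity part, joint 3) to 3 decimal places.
-1.802

axis z_2 = (-0.3536,-0.3536,0.8660); lever o_n−o_2 = (-3.4755,3.3554,3.4151)
cross product → J_v[:, 2] = (-4.1132,-1.8024,-2.4151)
J_ω[:, 2] = z_2
entry J[1][2] = -1.8024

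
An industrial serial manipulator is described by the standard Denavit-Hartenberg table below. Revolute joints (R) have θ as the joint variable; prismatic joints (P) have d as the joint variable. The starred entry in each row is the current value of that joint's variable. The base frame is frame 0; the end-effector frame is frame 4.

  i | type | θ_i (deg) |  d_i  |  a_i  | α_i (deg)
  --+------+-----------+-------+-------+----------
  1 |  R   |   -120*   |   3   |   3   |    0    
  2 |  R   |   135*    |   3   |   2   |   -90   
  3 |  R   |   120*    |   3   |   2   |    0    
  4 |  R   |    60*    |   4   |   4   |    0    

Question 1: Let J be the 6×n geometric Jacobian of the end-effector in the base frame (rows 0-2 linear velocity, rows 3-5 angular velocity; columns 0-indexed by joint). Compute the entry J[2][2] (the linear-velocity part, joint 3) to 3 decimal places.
axis z_2 = (-0.2588,0.9659,0.0000); lever o_n−o_2 = (-6.6414,5.4674,-1.7321)
cross product → J_v[:, 2] = (-1.6730,-0.4483,5.0000)
J_ω[:, 2] = z_2
entry J[2][2] = 5.0000

5.000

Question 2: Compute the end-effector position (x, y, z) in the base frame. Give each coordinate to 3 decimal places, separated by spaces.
after link 1: o_1 = (-1.5000, -2.5981, 3.0000)
after link 2: o_2 = (0.4319, -2.0804, 6.0000)
after link 3: o_3 = (-1.3105, 0.5585, 4.2679)
after link 4: o_4 = (-6.2095, 3.3869, 4.2679)

-6.210 3.387 4.268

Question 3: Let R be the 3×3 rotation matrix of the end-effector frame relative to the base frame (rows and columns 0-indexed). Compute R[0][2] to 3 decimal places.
End-effector z-axis (col 2 of R) = (-0.2588,0.9659,0.0000)
R[0][2] = -0.2588

-0.259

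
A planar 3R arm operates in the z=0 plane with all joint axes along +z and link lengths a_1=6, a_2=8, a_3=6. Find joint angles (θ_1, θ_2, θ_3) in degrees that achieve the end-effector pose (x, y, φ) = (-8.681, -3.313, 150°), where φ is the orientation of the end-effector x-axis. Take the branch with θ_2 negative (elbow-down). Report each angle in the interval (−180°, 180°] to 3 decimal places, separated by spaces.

wrist centre = target − a_3·(cos φ, sin φ) = (-3.4848, -6.3130)
cos θ_2 = (51.9981−6²−8²)/(2·6·8) = -0.5000; θ_2 = -120.0013° (elbow-down)
β = atan2(-6.3130,-3.4848) = -118.8992°; ψ = atan2(-6.9281,1.9998) = -73.8989°
θ_1 = β − ψ = -45.0003°
θ_3 = φ − θ_1 − θ_2 = -44.9984° (wrapped to (-180°,180°])

-45.000 -120.001 -44.998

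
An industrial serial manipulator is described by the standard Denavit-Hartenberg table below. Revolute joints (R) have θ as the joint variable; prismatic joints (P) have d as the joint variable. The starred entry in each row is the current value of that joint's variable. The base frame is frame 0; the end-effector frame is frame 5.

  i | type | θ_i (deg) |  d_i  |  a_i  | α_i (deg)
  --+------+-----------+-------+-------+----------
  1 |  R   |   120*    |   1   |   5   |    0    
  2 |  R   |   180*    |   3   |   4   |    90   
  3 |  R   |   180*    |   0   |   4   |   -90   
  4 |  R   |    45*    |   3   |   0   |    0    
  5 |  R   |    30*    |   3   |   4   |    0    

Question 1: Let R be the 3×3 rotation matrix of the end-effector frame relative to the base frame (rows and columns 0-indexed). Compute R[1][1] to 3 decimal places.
End-effector y-axis (col 1 of R) = (0.7071,-0.7071,-0.0000)
R[1][1] = -0.7071

-0.707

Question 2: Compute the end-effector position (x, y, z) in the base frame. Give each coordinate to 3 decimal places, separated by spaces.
0.328 7.159 -2.000

after link 1: o_1 = (-2.5000, 4.3301, 1.0000)
after link 2: o_2 = (-0.5000, 0.8660, 4.0000)
after link 3: o_3 = (-2.5000, 4.3301, 4.0000)
after link 4: o_4 = (-2.5000, 4.3301, 1.0000)
after link 5: o_5 = (0.3284, 7.1586, -2.0000)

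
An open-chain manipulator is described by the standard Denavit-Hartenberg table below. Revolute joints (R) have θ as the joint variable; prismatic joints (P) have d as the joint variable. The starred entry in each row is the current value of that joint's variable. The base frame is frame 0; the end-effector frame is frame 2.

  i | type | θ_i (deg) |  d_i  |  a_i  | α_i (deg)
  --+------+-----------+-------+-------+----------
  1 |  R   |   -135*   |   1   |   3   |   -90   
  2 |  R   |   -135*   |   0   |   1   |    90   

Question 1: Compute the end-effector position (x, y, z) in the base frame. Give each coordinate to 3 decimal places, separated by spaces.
-1.621 -1.621 1.707

after link 1: o_1 = (-2.1213, -2.1213, 1.0000)
after link 2: o_2 = (-1.6213, -1.6213, 1.7071)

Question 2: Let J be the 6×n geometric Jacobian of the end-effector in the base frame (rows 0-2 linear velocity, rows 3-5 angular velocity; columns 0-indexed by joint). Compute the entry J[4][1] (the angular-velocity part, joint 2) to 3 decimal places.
-0.707

axis z_1 = (0.7071,-0.7071,0.0000); lever o_n−o_1 = (0.5000,0.5000,0.7071)
cross product → J_v[:, 1] = (-0.5000,-0.5000,0.7071)
J_ω[:, 1] = z_1
entry J[4][1] = -0.7071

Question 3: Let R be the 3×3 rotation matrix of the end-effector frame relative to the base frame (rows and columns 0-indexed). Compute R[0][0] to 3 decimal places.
0.500

End-effector x-axis (col 0 of R) = (0.5000,0.5000,0.7071)
R[0][0] = 0.5000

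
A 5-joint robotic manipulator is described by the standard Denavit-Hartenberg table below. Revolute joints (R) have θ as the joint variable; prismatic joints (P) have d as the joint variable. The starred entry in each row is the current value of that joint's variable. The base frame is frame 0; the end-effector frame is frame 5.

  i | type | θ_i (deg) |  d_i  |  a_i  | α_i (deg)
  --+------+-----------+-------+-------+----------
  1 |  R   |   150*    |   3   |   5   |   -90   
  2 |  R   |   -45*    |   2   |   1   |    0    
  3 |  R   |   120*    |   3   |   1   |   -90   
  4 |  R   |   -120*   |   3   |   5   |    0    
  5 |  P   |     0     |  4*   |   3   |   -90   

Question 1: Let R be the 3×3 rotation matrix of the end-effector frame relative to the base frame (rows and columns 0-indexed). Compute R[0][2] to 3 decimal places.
End-effector z-axis (col 2 of R) = (-0.4441,-0.3209,-0.8365)
R[0][2] = -0.4441

-0.444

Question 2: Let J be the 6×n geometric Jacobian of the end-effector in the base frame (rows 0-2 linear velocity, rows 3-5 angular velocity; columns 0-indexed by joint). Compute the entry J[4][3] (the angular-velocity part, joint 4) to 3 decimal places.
-0.483

axis z_3 = (0.8365,-0.4830,-0.2588); lever o_n−o_3 = (3.2881,-9.8984,2.0520)
cross product → J_v[:, 3] = (-3.5529,-2.5675,-6.6921)
J_ω[:, 3] = z_3
entry J[4][3] = -0.4830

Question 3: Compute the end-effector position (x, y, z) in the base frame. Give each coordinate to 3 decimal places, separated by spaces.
after link 1: o_1 = (-4.3301, 2.5000, 3.0000)
after link 2: o_2 = (-5.9425, 1.1215, 3.7071)
after link 3: o_3 = (-7.6666, -1.3472, 2.7412)
after link 4: o_4 = (-6.7618, -6.8696, 4.3795)
after link 5: o_5 = (-4.3786, -11.2455, 4.7932)

-4.379 -11.246 4.793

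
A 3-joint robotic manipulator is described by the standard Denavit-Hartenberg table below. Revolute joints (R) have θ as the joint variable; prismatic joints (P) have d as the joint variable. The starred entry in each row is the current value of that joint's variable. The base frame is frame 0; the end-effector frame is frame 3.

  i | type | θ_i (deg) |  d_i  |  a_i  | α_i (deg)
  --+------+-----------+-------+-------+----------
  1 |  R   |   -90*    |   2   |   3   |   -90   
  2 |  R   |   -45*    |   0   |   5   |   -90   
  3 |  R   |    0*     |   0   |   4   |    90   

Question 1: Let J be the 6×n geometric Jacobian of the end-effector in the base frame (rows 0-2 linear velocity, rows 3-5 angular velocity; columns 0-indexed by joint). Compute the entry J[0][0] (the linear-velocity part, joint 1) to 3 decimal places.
axis z_0 = ẑ; lever o_n−o_0 = (0.0000,-9.3640,8.3640)
cross product → J_v[:, 0] = (9.3640,0.0000,-0.0000)
J_ω[:, 0] = z_0
entry J[0][0] = 9.3640

9.364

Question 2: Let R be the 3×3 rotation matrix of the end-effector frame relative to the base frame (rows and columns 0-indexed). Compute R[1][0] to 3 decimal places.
-0.707

End-effector x-axis (col 0 of R) = (0.0000,-0.7071,0.7071)
R[1][0] = -0.7071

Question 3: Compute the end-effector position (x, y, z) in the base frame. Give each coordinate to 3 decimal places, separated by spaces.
after link 1: o_1 = (0.0000, -3.0000, 2.0000)
after link 2: o_2 = (0.0000, -6.5355, 5.5355)
after link 3: o_3 = (0.0000, -9.3640, 8.3640)

0.000 -9.364 8.364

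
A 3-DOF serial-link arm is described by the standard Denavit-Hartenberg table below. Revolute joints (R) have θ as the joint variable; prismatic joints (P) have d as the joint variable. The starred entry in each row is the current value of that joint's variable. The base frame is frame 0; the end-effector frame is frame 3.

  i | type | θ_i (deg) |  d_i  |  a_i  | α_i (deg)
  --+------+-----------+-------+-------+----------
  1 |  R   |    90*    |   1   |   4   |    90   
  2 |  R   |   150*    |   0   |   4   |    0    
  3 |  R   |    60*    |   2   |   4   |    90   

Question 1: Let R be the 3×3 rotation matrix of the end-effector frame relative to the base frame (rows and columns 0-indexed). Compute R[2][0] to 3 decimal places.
-0.500

End-effector x-axis (col 0 of R) = (-0.0000,-0.8660,-0.5000)
R[2][0] = -0.5000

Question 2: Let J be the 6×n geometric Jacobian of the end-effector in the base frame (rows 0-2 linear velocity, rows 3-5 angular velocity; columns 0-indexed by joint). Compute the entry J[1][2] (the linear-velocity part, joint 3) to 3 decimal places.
axis z_2 = (1.0000,-0.0000,0.0000); lever o_n−o_2 = (2.0000,-3.4641,-2.0000)
cross product → J_v[:, 2] = (0.0000,2.0000,-3.4641)
J_ω[:, 2] = z_2
entry J[1][2] = 2.0000

2.000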